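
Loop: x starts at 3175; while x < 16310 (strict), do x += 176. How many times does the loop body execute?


Step 1: x goes from 3175 toward 16310 by 176; the body runs while x<16310, so iterations = ceil((bound-start)/step)
Step 2: Distance=13135
Step 3: ceil(13135/176)=75

75


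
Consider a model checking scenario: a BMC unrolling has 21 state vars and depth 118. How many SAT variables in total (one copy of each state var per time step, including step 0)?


BMC unrolls to depth k, creating one copy of each state var for steps 0..k.
Step count = 118 + 1 = 119 (steps 0 through 118)
Vars per step = 21
Total = 21 * 119 = 2499

2499


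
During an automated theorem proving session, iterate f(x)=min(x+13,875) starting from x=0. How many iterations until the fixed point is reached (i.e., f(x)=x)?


Step 1: x=0, cap=875, increment=13
Step 2: x grows by 13 each step until capped at 875; fixed point is x=875
Step 3: iterations = ceil(875/13) = 68

68


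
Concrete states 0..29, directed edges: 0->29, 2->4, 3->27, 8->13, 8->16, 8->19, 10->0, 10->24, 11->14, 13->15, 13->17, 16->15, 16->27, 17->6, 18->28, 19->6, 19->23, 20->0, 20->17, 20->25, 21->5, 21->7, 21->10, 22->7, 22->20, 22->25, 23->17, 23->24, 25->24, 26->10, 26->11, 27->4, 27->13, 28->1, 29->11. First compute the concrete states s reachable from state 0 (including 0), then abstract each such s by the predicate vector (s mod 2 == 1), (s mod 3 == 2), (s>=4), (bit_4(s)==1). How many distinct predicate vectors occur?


BFS from 0:
Concrete reachable: {0, 11, 14, 29}
Abstract via predicates (s mod 2 == 1), (s mod 3 == 2), (s>=4), (bit_4(s)==1):
  (0,0,0,0) <- {0}
  (0,1,1,0) <- {14}
  (1,1,1,0) <- {11}
  (1,1,1,1) <- {29}
Distinct abstract states = 4

4


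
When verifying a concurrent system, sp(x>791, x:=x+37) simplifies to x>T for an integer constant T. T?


Formula: sp(P, x:=E) = exists old_x. (x = E[old_x/x]) AND P[old_x/x] (old_x is the value of x before the assignment; eliminate old_x by solving x = E[old_x/x] for old_x)
Step 1: Precondition P: x>791, i.e. old_x > 791
Step 2: Assignment gives x = old_x + 37, so old_x = x - 37
Step 3: Substitute into P: x - 37 > 791
Step 4: Simplify: x > 791+37 = 828

828


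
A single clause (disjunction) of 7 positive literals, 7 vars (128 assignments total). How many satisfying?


Step 1: Total=2^7=128
Step 2: Unsat when all 7 false: 2^0=1
Step 3: Sat=128-1=127

127


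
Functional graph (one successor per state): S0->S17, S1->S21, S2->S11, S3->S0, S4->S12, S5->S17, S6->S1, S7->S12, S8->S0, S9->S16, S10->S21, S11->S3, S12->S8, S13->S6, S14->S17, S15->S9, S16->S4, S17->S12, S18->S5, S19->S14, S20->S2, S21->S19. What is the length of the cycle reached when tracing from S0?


Trace from S0 until a state repeats:
  S0 -> S17 -> S12 -> S8 -> S0
S0 first seen at step 0, revisited at step 4.
Cycle length = 4 - 0 = 4

4


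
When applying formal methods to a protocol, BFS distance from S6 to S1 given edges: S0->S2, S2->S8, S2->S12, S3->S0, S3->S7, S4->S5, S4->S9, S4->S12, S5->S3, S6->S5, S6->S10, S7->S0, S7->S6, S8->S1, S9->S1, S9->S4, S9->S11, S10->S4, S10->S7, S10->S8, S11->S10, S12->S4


BFS layer-by-layer from S6:
  dist 0: {S6}
  dist 1: {S5, S10}
  dist 2: {S3, S4, S7, S8}
  dist 3: {S0, S1, S9, S12}
  -> S1 reached at distance 3
Shortest path length = 3

3


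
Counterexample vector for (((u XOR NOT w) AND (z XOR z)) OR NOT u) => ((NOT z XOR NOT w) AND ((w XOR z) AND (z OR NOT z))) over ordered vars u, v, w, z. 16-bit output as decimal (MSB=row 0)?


F1 = (((u XOR NOT w) AND (z XOR z)) OR NOT u)
F2 = ((NOT z XOR NOT w) AND ((w XOR z) AND (z OR NOT z)))
Counterexample to F1=>F2 is where F1=1 and F2=0.
Evaluate each row (bits = u,v,w,z, MSB first):
  row 0 [0000]: F1=1 F2=0 -> F1&~F2 -> 1
  row 1 [0001]: F1=1 F2=1 -> F1&~F2 -> 0
  row 2 [0010]: F1=1 F2=1 -> F1&~F2 -> 0
  row 3 [0011]: F1=1 F2=0 -> F1&~F2 -> 1
  row 4 [0100]: F1=1 F2=0 -> F1&~F2 -> 1
  row 5 [0101]: F1=1 F2=1 -> F1&~F2 -> 0
  row 6 [0110]: F1=1 F2=1 -> F1&~F2 -> 0
  row 7 [0111]: F1=1 F2=0 -> F1&~F2 -> 1
  row 8 [1000]: F1=0 F2=0 -> F1&~F2 -> 0
  row 9 [1001]: F1=0 F2=1 -> F1&~F2 -> 0
  row 10 [1010]: F1=0 F2=1 -> F1&~F2 -> 0
  row 11 [1011]: F1=0 F2=0 -> F1&~F2 -> 0
  row 12 [1100]: F1=0 F2=0 -> F1&~F2 -> 0
  row 13 [1101]: F1=0 F2=1 -> F1&~F2 -> 0
  row 14 [1110]: F1=0 F2=1 -> F1&~F2 -> 0
  row 15 [1111]: F1=0 F2=0 -> F1&~F2 -> 0
Full result column, 4 rows per line (u,v fixed per line; w,z runs 00..11 left to right):
  rows 0-3 [u,v=00]: 1001  = hex 9
  rows 4-7 [u,v=01]: 1001  = hex 9
  rows 8-11 [u,v=10]: 0000  = hex 0
  rows 12-15 [u,v=11]: 0000  = hex 0
Counterexample vector (row 0 .. row 15) = 1001100100000000
Output column grouped in 4s = 1001 1001 0000 0000 = 0x9900
Convert to decimal digit by digit (value = value*16 + digit):
  9 -> 9
  9*16 + 9 = 153
  153*16 + 0 = 2448
  2448*16 + 0 = 39168
Decimal = 39168

39168


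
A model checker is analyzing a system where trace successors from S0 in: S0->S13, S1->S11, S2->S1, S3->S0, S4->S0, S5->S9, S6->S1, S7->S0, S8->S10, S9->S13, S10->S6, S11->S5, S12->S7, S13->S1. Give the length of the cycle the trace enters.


Trace from S0 until a state repeats:
  S0 -> S13 -> S1 -> S11 -> S5 -> S9 -> S13
S13 first seen at step 1, revisited at step 6.
Cycle length = 6 - 1 = 5

5


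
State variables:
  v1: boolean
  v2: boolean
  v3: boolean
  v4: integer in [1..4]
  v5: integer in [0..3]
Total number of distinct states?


State space = product of domain sizes of all variables.
Domain sizes:
  v1 (boolean): 2
  v2 (boolean): 2
  v3 (boolean): 2
  v4 (integer in [1..4]): 4
  v5 (integer in [0..3]): 4
Product = 2 * 2 * 2 * 4 * 4 = 128

128


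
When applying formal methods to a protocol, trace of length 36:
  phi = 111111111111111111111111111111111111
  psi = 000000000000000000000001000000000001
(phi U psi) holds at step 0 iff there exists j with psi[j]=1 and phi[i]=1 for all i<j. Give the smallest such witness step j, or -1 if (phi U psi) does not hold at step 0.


(phi U psi) at 0: need smallest j with psi[j]=1 and phi[i]=1 for all i in [0,j).
Scan from step 0:
  step 0: phi=1, psi=0 -> continue
  step 1: phi=1, psi=0 -> continue
  step 2: phi=1, psi=0 -> continue
  step 3: phi=1, psi=0 -> continue
  step 23: psi=1 and phi held for [0,23) -> witness found
Witness step = 23

23


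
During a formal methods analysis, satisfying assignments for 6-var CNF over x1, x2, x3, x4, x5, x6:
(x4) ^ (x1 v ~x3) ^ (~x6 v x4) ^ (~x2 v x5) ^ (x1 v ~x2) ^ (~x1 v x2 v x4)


CNF with 6 clauses over 6 vars (64 assignments).
An assignment satisfies CNF iff every clause has >=1 true literal.
Check each row (bits = x1,x2,x3,x4,x5,x6; clause T/F shown):
  row 0 [000000]: clauses=FTTTTT -> 0
  row 1 [000001]: clauses=FTFTTT -> 0
  row 2 [000010]: clauses=FTTTTT -> 0
  row 3 [000011]: clauses=FTFTTT -> 0
  row 4 [000100]: clauses=TTTTTT -> 1
  (every remaining row is evaluated the same way; all 64 results are listed next)
Full result column, 8 rows per line (x1,x2,x3 fixed per line; x4,x5,x6 runs 000..111 left to right):
  rows 0-7 [x1,x2,x3=000]: 00001111  (ones: 4)
  rows 8-15 [x1,x2,x3=001]: 00000000  (ones: 0)
  rows 16-23 [x1,x2,x3=010]: 00000000  (ones: 0)
  rows 24-31 [x1,x2,x3=011]: 00000000  (ones: 0)
  rows 32-39 [x1,x2,x3=100]: 00001111  (ones: 4)
  rows 40-47 [x1,x2,x3=101]: 00001111  (ones: 4)
  rows 48-55 [x1,x2,x3=110]: 00000011  (ones: 2)
  rows 56-63 [x1,x2,x3=111]: 00000011  (ones: 2)
Satisfying assignments = 4+0+0+0+4+4+2+2 = 16

16


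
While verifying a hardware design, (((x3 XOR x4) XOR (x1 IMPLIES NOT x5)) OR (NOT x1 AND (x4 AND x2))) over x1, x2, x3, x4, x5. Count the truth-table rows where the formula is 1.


Formula: (((x3 XOR x4) XOR (x1 IMPLIES NOT x5)) OR (NOT x1 AND (x4 AND x2))) over 5 vars (32 rows)
Evaluate each row (x1, x2, x3, x4, x5 as bits, MSB first):
  row 0 [00000]: (((0 XOR 0) XOR (0 IMPLIES NOT 0)) OR (NOT 0 AND (0 AND 0))) -> 1
  row 1 [00001]: (((0 XOR 0) XOR (0 IMPLIES NOT 1)) OR (NOT 0 AND (0 AND 0))) -> 1
  row 2 [00010]: (((0 XOR 1) XOR (0 IMPLIES NOT 0)) OR (NOT 0 AND (1 AND 0))) -> 0
  row 3 [00011]: (((0 XOR 1) XOR (0 IMPLIES NOT 1)) OR (NOT 0 AND (1 AND 0))) -> 0
  row 4 [00100]: (((1 XOR 0) XOR (0 IMPLIES NOT 0)) OR (NOT 0 AND (0 AND 0))) -> 0
  row 5 [00101]: (((1 XOR 0) XOR (0 IMPLIES NOT 1)) OR (NOT 0 AND (0 AND 0))) -> 0
  row 6 [00110]: (((1 XOR 1) XOR (0 IMPLIES NOT 0)) OR (NOT 0 AND (1 AND 0))) -> 1
  row 7 [00111]: (((1 XOR 1) XOR (0 IMPLIES NOT 1)) OR (NOT 0 AND (1 AND 0))) -> 1
  row 8 [01000]: (((0 XOR 0) XOR (0 IMPLIES NOT 0)) OR (NOT 0 AND (0 AND 1))) -> 1
  row 9 [01001]: (((0 XOR 0) XOR (0 IMPLIES NOT 1)) OR (NOT 0 AND (0 AND 1))) -> 1
  row 10 [01010]: (((0 XOR 1) XOR (0 IMPLIES NOT 0)) OR (NOT 0 AND (1 AND 1))) -> 1
  row 11 [01011]: (((0 XOR 1) XOR (0 IMPLIES NOT 1)) OR (NOT 0 AND (1 AND 1))) -> 1
  row 12 [01100]: (((1 XOR 0) XOR (0 IMPLIES NOT 0)) OR (NOT 0 AND (0 AND 1))) -> 0
  row 13 [01101]: (((1 XOR 0) XOR (0 IMPLIES NOT 1)) OR (NOT 0 AND (0 AND 1))) -> 0
  row 14 [01110]: (((1 XOR 1) XOR (0 IMPLIES NOT 0)) OR (NOT 0 AND (1 AND 1))) -> 1
  row 15 [01111]: (((1 XOR 1) XOR (0 IMPLIES NOT 1)) OR (NOT 0 AND (1 AND 1))) -> 1
  row 16 [10000]: (((0 XOR 0) XOR (1 IMPLIES NOT 0)) OR (NOT 1 AND (0 AND 0))) -> 1
  row 17 [10001]: (((0 XOR 0) XOR (1 IMPLIES NOT 1)) OR (NOT 1 AND (0 AND 0))) -> 0
  row 18 [10010]: (((0 XOR 1) XOR (1 IMPLIES NOT 0)) OR (NOT 1 AND (1 AND 0))) -> 0
  row 19 [10011]: (((0 XOR 1) XOR (1 IMPLIES NOT 1)) OR (NOT 1 AND (1 AND 0))) -> 1
  row 20 [10100]: (((1 XOR 0) XOR (1 IMPLIES NOT 0)) OR (NOT 1 AND (0 AND 0))) -> 0
  row 21 [10101]: (((1 XOR 0) XOR (1 IMPLIES NOT 1)) OR (NOT 1 AND (0 AND 0))) -> 1
  row 22 [10110]: (((1 XOR 1) XOR (1 IMPLIES NOT 0)) OR (NOT 1 AND (1 AND 0))) -> 1
  row 23 [10111]: (((1 XOR 1) XOR (1 IMPLIES NOT 1)) OR (NOT 1 AND (1 AND 0))) -> 0
  row 24 [11000]: (((0 XOR 0) XOR (1 IMPLIES NOT 0)) OR (NOT 1 AND (0 AND 1))) -> 1
  row 25 [11001]: (((0 XOR 0) XOR (1 IMPLIES NOT 1)) OR (NOT 1 AND (0 AND 1))) -> 0
  row 26 [11010]: (((0 XOR 1) XOR (1 IMPLIES NOT 0)) OR (NOT 1 AND (1 AND 1))) -> 0
  row 27 [11011]: (((0 XOR 1) XOR (1 IMPLIES NOT 1)) OR (NOT 1 AND (1 AND 1))) -> 1
  row 28 [11100]: (((1 XOR 0) XOR (1 IMPLIES NOT 0)) OR (NOT 1 AND (0 AND 1))) -> 0
  row 29 [11101]: (((1 XOR 0) XOR (1 IMPLIES NOT 1)) OR (NOT 1 AND (0 AND 1))) -> 1
  row 30 [11110]: (((1 XOR 1) XOR (1 IMPLIES NOT 0)) OR (NOT 1 AND (1 AND 1))) -> 1
  row 31 [11111]: (((1 XOR 1) XOR (1 IMPLIES NOT 1)) OR (NOT 1 AND (1 AND 1))) -> 0
Full result column, 8 rows per line (x1,x2 fixed per line; x3,x4,x5 runs 000..111 left to right):
  rows 0-7 [x1,x2=00]: 11000011  (ones: 4)
  rows 8-15 [x1,x2=01]: 11110011  (ones: 6)
  rows 16-23 [x1,x2=10]: 10010110  (ones: 4)
  rows 24-31 [x1,x2=11]: 10010110  (ones: 4)
Count of 1-rows = 4+6+4+4 = 18

18


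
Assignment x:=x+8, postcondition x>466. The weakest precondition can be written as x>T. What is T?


Formula: wp(x:=E, P) = P[E/x] (substitute E for x in postcondition)
Step 1: Postcondition: x>466
Step 2: Substitute x+8 for x: x+8>466
Step 3: Solve for x: x > 466-8 = 458

458


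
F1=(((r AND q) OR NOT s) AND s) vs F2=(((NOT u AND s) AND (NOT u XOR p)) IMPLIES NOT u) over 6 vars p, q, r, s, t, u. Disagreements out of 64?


F1 = (((r AND q) OR NOT s) AND s)
F2 = (((NOT u AND s) AND (NOT u XOR p)) IMPLIES NOT u)
Evaluate both on each of 64 rows (bits = p,q,r,s,t,u):
  row 0 [000000]: F1=0 F2=1 (differ) -> 1
  row 1 [000001]: F1=0 F2=1 (differ) -> 1
  row 2 [000010]: F1=0 F2=1 (differ) -> 1
  row 3 [000011]: F1=0 F2=1 (differ) -> 1
  row 4 [000100]: F1=0 F2=1 (differ) -> 1
  (every remaining row is evaluated the same way; all 64 results are listed next)
Full result column, 8 rows per line (p,q,r fixed per line; s,t,u runs 000..111 left to right):
  rows 0-7 [p,q,r=000]: 11111111  (ones: 8)
  rows 8-15 [p,q,r=001]: 11111111  (ones: 8)
  rows 16-23 [p,q,r=010]: 11111111  (ones: 8)
  rows 24-31 [p,q,r=011]: 11110000  (ones: 4)
  rows 32-39 [p,q,r=100]: 11111111  (ones: 8)
  rows 40-47 [p,q,r=101]: 11111111  (ones: 8)
  rows 48-55 [p,q,r=110]: 11111111  (ones: 8)
  rows 56-63 [p,q,r=111]: 11110000  (ones: 4)
Disagreements = 8+8+8+4+8+8+8+4 = 56

56


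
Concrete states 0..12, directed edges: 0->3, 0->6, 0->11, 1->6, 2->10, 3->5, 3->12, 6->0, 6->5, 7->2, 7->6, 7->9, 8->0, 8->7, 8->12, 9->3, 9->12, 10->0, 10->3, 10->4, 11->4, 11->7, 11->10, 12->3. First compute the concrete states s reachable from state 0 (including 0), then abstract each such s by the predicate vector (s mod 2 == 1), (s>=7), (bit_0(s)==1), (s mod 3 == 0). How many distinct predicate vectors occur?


BFS from 0:
Concrete reachable: {0, 2, 3, 4, 5, 6, 7, 9, 10, 11, 12}
Abstract via predicates (s mod 2 == 1), (s>=7), (bit_0(s)==1), (s mod 3 == 0):
  (0,0,0,0) <- {2, 4}
  (0,0,0,1) <- {0, 6}
  (0,1,0,0) <- {10}
  (0,1,0,1) <- {12}
  (1,0,1,0) <- {5}
  (1,0,1,1) <- {3}
  (1,1,1,0) <- {7, 11}
  (1,1,1,1) <- {9}
Distinct abstract states = 8

8


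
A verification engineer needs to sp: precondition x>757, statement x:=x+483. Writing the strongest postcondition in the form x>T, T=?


Formula: sp(P, x:=E) = exists old_x. (x = E[old_x/x]) AND P[old_x/x] (old_x is the value of x before the assignment; eliminate old_x by solving x = E[old_x/x] for old_x)
Step 1: Precondition P: x>757, i.e. old_x > 757
Step 2: Assignment gives x = old_x + 483, so old_x = x - 483
Step 3: Substitute into P: x - 483 > 757
Step 4: Simplify: x > 757+483 = 1240

1240


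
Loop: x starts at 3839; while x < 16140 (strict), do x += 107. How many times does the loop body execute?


Step 1: x goes from 3839 toward 16140 by 107; the body runs while x<16140, so iterations = ceil((bound-start)/step)
Step 2: Distance=12301
Step 3: ceil(12301/107)=115

115


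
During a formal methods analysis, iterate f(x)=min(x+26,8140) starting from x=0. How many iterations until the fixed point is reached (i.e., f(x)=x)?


Step 1: x=0, cap=8140, increment=26
Step 2: x grows by 26 each step until capped at 8140; fixed point is x=8140
Step 3: iterations = ceil(8140/26) = 314

314


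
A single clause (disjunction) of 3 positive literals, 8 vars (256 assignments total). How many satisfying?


Step 1: Total=2^8=256
Step 2: Unsat when all 3 false: 2^5=32
Step 3: Sat=256-32=224

224


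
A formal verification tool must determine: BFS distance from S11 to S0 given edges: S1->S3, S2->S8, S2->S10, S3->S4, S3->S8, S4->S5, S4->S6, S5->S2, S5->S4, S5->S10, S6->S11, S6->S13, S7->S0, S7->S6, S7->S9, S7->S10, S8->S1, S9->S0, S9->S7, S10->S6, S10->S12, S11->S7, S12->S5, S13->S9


BFS layer-by-layer from S11:
  dist 0: {S11}
  dist 1: {S7}
  dist 2: {S0, S6, S9, S10}
  -> S0 reached at distance 2
Shortest path length = 2

2


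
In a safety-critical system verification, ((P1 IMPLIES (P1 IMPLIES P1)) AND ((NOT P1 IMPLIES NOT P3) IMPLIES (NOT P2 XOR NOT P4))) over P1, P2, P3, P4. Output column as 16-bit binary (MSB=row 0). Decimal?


Formula: ((P1 IMPLIES (P1 IMPLIES P1)) AND ((NOT P1 IMPLIES NOT P3) IMPLIES (NOT P2 XOR NOT P4))) over P1, P2, P3, P4 (16 rows)
Evaluate each row (bits = P1,P2,P3,P4, MSB first):
  row 0 [0000]: ((0 IMPLIES (0 IMPLIES 0)) AND ((NOT 0 IMPLIES NOT 0) IMPLIES (NOT 0 XOR NOT 0))) -> 0
  row 1 [0001]: ((0 IMPLIES (0 IMPLIES 0)) AND ((NOT 0 IMPLIES NOT 0) IMPLIES (NOT 0 XOR NOT 1))) -> 1
  row 2 [0010]: ((0 IMPLIES (0 IMPLIES 0)) AND ((NOT 0 IMPLIES NOT 1) IMPLIES (NOT 0 XOR NOT 0))) -> 1
  row 3 [0011]: ((0 IMPLIES (0 IMPLIES 0)) AND ((NOT 0 IMPLIES NOT 1) IMPLIES (NOT 0 XOR NOT 1))) -> 1
  row 4 [0100]: ((0 IMPLIES (0 IMPLIES 0)) AND ((NOT 0 IMPLIES NOT 0) IMPLIES (NOT 1 XOR NOT 0))) -> 1
  row 5 [0101]: ((0 IMPLIES (0 IMPLIES 0)) AND ((NOT 0 IMPLIES NOT 0) IMPLIES (NOT 1 XOR NOT 1))) -> 0
  row 6 [0110]: ((0 IMPLIES (0 IMPLIES 0)) AND ((NOT 0 IMPLIES NOT 1) IMPLIES (NOT 1 XOR NOT 0))) -> 1
  row 7 [0111]: ((0 IMPLIES (0 IMPLIES 0)) AND ((NOT 0 IMPLIES NOT 1) IMPLIES (NOT 1 XOR NOT 1))) -> 1
  row 8 [1000]: ((1 IMPLIES (1 IMPLIES 1)) AND ((NOT 1 IMPLIES NOT 0) IMPLIES (NOT 0 XOR NOT 0))) -> 0
  row 9 [1001]: ((1 IMPLIES (1 IMPLIES 1)) AND ((NOT 1 IMPLIES NOT 0) IMPLIES (NOT 0 XOR NOT 1))) -> 1
  row 10 [1010]: ((1 IMPLIES (1 IMPLIES 1)) AND ((NOT 1 IMPLIES NOT 1) IMPLIES (NOT 0 XOR NOT 0))) -> 0
  row 11 [1011]: ((1 IMPLIES (1 IMPLIES 1)) AND ((NOT 1 IMPLIES NOT 1) IMPLIES (NOT 0 XOR NOT 1))) -> 1
  row 12 [1100]: ((1 IMPLIES (1 IMPLIES 1)) AND ((NOT 1 IMPLIES NOT 0) IMPLIES (NOT 1 XOR NOT 0))) -> 1
  row 13 [1101]: ((1 IMPLIES (1 IMPLIES 1)) AND ((NOT 1 IMPLIES NOT 0) IMPLIES (NOT 1 XOR NOT 1))) -> 0
  row 14 [1110]: ((1 IMPLIES (1 IMPLIES 1)) AND ((NOT 1 IMPLIES NOT 1) IMPLIES (NOT 1 XOR NOT 0))) -> 1
  row 15 [1111]: ((1 IMPLIES (1 IMPLIES 1)) AND ((NOT 1 IMPLIES NOT 1) IMPLIES (NOT 1 XOR NOT 1))) -> 0
Full result column, 4 rows per line (P1,P2 fixed per line; P3,P4 runs 00..11 left to right):
  rows 0-3 [P1,P2=00]: 0111  = hex 7
  rows 4-7 [P1,P2=01]: 1011  = hex B
  rows 8-11 [P1,P2=10]: 0101  = hex 5
  rows 12-15 [P1,P2=11]: 1010  = hex A
Output column (row 0 .. row 15) = 0111101101011010
Output column grouped in 4s = 0111 1011 0101 1010 = 0x7B5A
Convert to decimal digit by digit (value = value*16 + digit):
  7 -> 7
  7*16 + 11 (B) = 123
  123*16 + 5 = 1973
  1973*16 + 10 (A) = 31578
Decimal = 31578

31578


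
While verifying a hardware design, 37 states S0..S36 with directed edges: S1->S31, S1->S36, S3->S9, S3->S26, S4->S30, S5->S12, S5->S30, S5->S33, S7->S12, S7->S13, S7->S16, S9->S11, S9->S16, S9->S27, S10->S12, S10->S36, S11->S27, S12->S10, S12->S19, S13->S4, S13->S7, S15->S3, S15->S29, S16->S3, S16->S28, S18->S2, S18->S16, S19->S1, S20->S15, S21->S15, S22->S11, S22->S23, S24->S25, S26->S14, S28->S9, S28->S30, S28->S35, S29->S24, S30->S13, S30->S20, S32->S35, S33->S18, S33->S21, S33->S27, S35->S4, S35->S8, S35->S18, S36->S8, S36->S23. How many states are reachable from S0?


BFS from S0:
  layer 0: {S0}
Reachable set: {S0}
Count = 1

1


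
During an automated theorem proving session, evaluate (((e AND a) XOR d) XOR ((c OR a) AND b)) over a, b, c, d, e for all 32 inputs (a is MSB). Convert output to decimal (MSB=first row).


Formula: (((e AND a) XOR d) XOR ((c OR a) AND b)) over a, b, c, d, e (32 rows)
Evaluate each row (bits = a,b,c,d,e, MSB first):
  row 0 [00000]: (((0 AND 0) XOR 0) XOR ((0 OR 0) AND 0)) -> 0
  row 1 [00001]: (((1 AND 0) XOR 0) XOR ((0 OR 0) AND 0)) -> 0
  row 2 [00010]: (((0 AND 0) XOR 1) XOR ((0 OR 0) AND 0)) -> 1
  row 3 [00011]: (((1 AND 0) XOR 1) XOR ((0 OR 0) AND 0)) -> 1
  row 4 [00100]: (((0 AND 0) XOR 0) XOR ((1 OR 0) AND 0)) -> 0
  row 5 [00101]: (((1 AND 0) XOR 0) XOR ((1 OR 0) AND 0)) -> 0
  row 6 [00110]: (((0 AND 0) XOR 1) XOR ((1 OR 0) AND 0)) -> 1
  row 7 [00111]: (((1 AND 0) XOR 1) XOR ((1 OR 0) AND 0)) -> 1
  row 8 [01000]: (((0 AND 0) XOR 0) XOR ((0 OR 0) AND 1)) -> 0
  row 9 [01001]: (((1 AND 0) XOR 0) XOR ((0 OR 0) AND 1)) -> 0
  row 10 [01010]: (((0 AND 0) XOR 1) XOR ((0 OR 0) AND 1)) -> 1
  row 11 [01011]: (((1 AND 0) XOR 1) XOR ((0 OR 0) AND 1)) -> 1
  row 12 [01100]: (((0 AND 0) XOR 0) XOR ((1 OR 0) AND 1)) -> 1
  row 13 [01101]: (((1 AND 0) XOR 0) XOR ((1 OR 0) AND 1)) -> 1
  row 14 [01110]: (((0 AND 0) XOR 1) XOR ((1 OR 0) AND 1)) -> 0
  row 15 [01111]: (((1 AND 0) XOR 1) XOR ((1 OR 0) AND 1)) -> 0
  row 16 [10000]: (((0 AND 1) XOR 0) XOR ((0 OR 1) AND 0)) -> 0
  row 17 [10001]: (((1 AND 1) XOR 0) XOR ((0 OR 1) AND 0)) -> 1
  row 18 [10010]: (((0 AND 1) XOR 1) XOR ((0 OR 1) AND 0)) -> 1
  row 19 [10011]: (((1 AND 1) XOR 1) XOR ((0 OR 1) AND 0)) -> 0
  row 20 [10100]: (((0 AND 1) XOR 0) XOR ((1 OR 1) AND 0)) -> 0
  row 21 [10101]: (((1 AND 1) XOR 0) XOR ((1 OR 1) AND 0)) -> 1
  row 22 [10110]: (((0 AND 1) XOR 1) XOR ((1 OR 1) AND 0)) -> 1
  row 23 [10111]: (((1 AND 1) XOR 1) XOR ((1 OR 1) AND 0)) -> 0
  row 24 [11000]: (((0 AND 1) XOR 0) XOR ((0 OR 1) AND 1)) -> 1
  row 25 [11001]: (((1 AND 1) XOR 0) XOR ((0 OR 1) AND 1)) -> 0
  row 26 [11010]: (((0 AND 1) XOR 1) XOR ((0 OR 1) AND 1)) -> 0
  row 27 [11011]: (((1 AND 1) XOR 1) XOR ((0 OR 1) AND 1)) -> 1
  row 28 [11100]: (((0 AND 1) XOR 0) XOR ((1 OR 1) AND 1)) -> 1
  row 29 [11101]: (((1 AND 1) XOR 0) XOR ((1 OR 1) AND 1)) -> 0
  row 30 [11110]: (((0 AND 1) XOR 1) XOR ((1 OR 1) AND 1)) -> 0
  row 31 [11111]: (((1 AND 1) XOR 1) XOR ((1 OR 1) AND 1)) -> 1
Full result column, 4 rows per line (a,b,c fixed per line; d,e runs 00..11 left to right):
  rows 0-3 [a,b,c=000]: 0011  = hex 3
  rows 4-7 [a,b,c=001]: 0011  = hex 3
  rows 8-11 [a,b,c=010]: 0011  = hex 3
  rows 12-15 [a,b,c=011]: 1100  = hex C
  rows 16-19 [a,b,c=100]: 0110  = hex 6
  rows 20-23 [a,b,c=101]: 0110  = hex 6
  rows 24-27 [a,b,c=110]: 1001  = hex 9
  rows 28-31 [a,b,c=111]: 1001  = hex 9
Output column (row 0 .. row 31) = 00110011001111000110011010011001
Output column grouped in 4s = 0011 0011 0011 1100 0110 0110 1001 1001 = 0x333C6699
Convert to decimal digit by digit (value = value*16 + digit):
  3 -> 3
  3*16 + 3 = 51
  51*16 + 3 = 819
  819*16 + 12 (C) = 13116
  13116*16 + 6 = 209862
  209862*16 + 6 = 3357798
  3357798*16 + 9 = 53724777
  53724777*16 + 9 = 859596441
Decimal = 859596441

859596441


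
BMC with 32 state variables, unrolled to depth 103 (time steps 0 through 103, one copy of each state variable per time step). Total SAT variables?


BMC unrolls to depth k, creating one copy of each state var for steps 0..k.
Step count = 103 + 1 = 104 (steps 0 through 103)
Vars per step = 32
Total = 32 * 104 = 3328

3328


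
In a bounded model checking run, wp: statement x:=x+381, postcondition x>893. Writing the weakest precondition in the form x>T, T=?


Formula: wp(x:=E, P) = P[E/x] (substitute E for x in postcondition)
Step 1: Postcondition: x>893
Step 2: Substitute x+381 for x: x+381>893
Step 3: Solve for x: x > 893-381 = 512

512


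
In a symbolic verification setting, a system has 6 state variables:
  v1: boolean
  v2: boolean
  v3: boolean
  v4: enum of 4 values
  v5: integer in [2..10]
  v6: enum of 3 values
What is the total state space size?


State space = product of domain sizes of all variables.
Domain sizes:
  v1 (boolean): 2
  v2 (boolean): 2
  v3 (boolean): 2
  v4 (enum of 4 values): 4
  v5 (integer in [2..10]): 9
  v6 (enum of 3 values): 3
Product = 2 * 2 * 2 * 4 * 9 * 3 = 864

864


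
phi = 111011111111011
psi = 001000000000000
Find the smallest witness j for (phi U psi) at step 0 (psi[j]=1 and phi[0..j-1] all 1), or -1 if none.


(phi U psi) at 0: need smallest j with psi[j]=1 and phi[i]=1 for all i in [0,j).
Scan from step 0:
  step 0: phi=1, psi=0 -> continue
  step 1: phi=1, psi=0 -> continue
  step 2: psi=1 and phi held for [0,2) -> witness found
Witness step = 2

2


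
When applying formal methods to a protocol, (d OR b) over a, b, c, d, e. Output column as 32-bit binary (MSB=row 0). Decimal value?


Formula: (d OR b) over a, b, c, d, e (32 rows)
Evaluate each row (bits = a,b,c,d,e, MSB first):
  row 0 [00000]: (0 OR 0) -> 0
  row 1 [00001]: (0 OR 0) -> 0
  row 2 [00010]: (1 OR 0) -> 1
  row 3 [00011]: (1 OR 0) -> 1
  row 4 [00100]: (0 OR 0) -> 0
  row 5 [00101]: (0 OR 0) -> 0
  row 6 [00110]: (1 OR 0) -> 1
  row 7 [00111]: (1 OR 0) -> 1
  row 8 [01000]: (0 OR 1) -> 1
  row 9 [01001]: (0 OR 1) -> 1
  row 10 [01010]: (1 OR 1) -> 1
  row 11 [01011]: (1 OR 1) -> 1
  row 12 [01100]: (0 OR 1) -> 1
  row 13 [01101]: (0 OR 1) -> 1
  row 14 [01110]: (1 OR 1) -> 1
  row 15 [01111]: (1 OR 1) -> 1
  row 16 [10000]: (0 OR 0) -> 0
  row 17 [10001]: (0 OR 0) -> 0
  row 18 [10010]: (1 OR 0) -> 1
  row 19 [10011]: (1 OR 0) -> 1
  row 20 [10100]: (0 OR 0) -> 0
  row 21 [10101]: (0 OR 0) -> 0
  row 22 [10110]: (1 OR 0) -> 1
  row 23 [10111]: (1 OR 0) -> 1
  row 24 [11000]: (0 OR 1) -> 1
  row 25 [11001]: (0 OR 1) -> 1
  row 26 [11010]: (1 OR 1) -> 1
  row 27 [11011]: (1 OR 1) -> 1
  row 28 [11100]: (0 OR 1) -> 1
  row 29 [11101]: (0 OR 1) -> 1
  row 30 [11110]: (1 OR 1) -> 1
  row 31 [11111]: (1 OR 1) -> 1
Full result column, 4 rows per line (a,b,c fixed per line; d,e runs 00..11 left to right):
  rows 0-3 [a,b,c=000]: 0011  = hex 3
  rows 4-7 [a,b,c=001]: 0011  = hex 3
  rows 8-11 [a,b,c=010]: 1111  = hex F
  rows 12-15 [a,b,c=011]: 1111  = hex F
  rows 16-19 [a,b,c=100]: 0011  = hex 3
  rows 20-23 [a,b,c=101]: 0011  = hex 3
  rows 24-27 [a,b,c=110]: 1111  = hex F
  rows 28-31 [a,b,c=111]: 1111  = hex F
Output column (row 0 .. row 31) = 00110011111111110011001111111111
Output column grouped in 4s = 0011 0011 1111 1111 0011 0011 1111 1111 = 0x33FF33FF
Convert to decimal digit by digit (value = value*16 + digit):
  3 -> 3
  3*16 + 3 = 51
  51*16 + 15 (F) = 831
  831*16 + 15 (F) = 13311
  13311*16 + 3 = 212979
  212979*16 + 3 = 3407667
  3407667*16 + 15 (F) = 54522687
  54522687*16 + 15 (F) = 872363007
Decimal = 872363007

872363007


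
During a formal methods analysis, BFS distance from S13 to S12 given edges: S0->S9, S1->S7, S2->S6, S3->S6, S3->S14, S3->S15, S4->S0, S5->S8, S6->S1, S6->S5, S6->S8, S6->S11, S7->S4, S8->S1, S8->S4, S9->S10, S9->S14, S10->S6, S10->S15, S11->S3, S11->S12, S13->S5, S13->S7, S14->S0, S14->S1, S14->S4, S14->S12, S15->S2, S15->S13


BFS layer-by-layer from S13:
  dist 0: {S13}
  dist 1: {S5, S7}
  dist 2: {S4, S8}
  dist 3: {S0, S1}
  dist 4: {S9}
  dist 5: {S10, S14}
  dist 6: {S6, S12, S15}
  -> S12 reached at distance 6
Shortest path length = 6

6


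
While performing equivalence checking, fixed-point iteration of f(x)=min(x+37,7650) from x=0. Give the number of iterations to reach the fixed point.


Step 1: x=0, cap=7650, increment=37
Step 2: x grows by 37 each step until capped at 7650; fixed point is x=7650
Step 3: iterations = ceil(7650/37) = 207

207


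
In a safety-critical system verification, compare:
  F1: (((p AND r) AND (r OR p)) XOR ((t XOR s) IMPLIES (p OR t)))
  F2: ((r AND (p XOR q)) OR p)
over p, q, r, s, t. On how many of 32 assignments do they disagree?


F1 = (((p AND r) AND (r OR p)) XOR ((t XOR s) IMPLIES (p OR t)))
F2 = ((r AND (p XOR q)) OR p)
Evaluate both on each of 32 rows (bits = p,q,r,s,t):
  row 0 [00000]: F1=1 F2=0 (differ) -> 1
  row 1 [00001]: F1=1 F2=0 (differ) -> 1
  row 2 [00010]: F1=0 F2=0 -> 0
  row 3 [00011]: F1=1 F2=0 (differ) -> 1
  row 4 [00100]: F1=1 F2=0 (differ) -> 1
  row 5 [00101]: F1=1 F2=0 (differ) -> 1
  row 6 [00110]: F1=0 F2=0 -> 0
  row 7 [00111]: F1=1 F2=0 (differ) -> 1
  row 8 [01000]: F1=1 F2=0 (differ) -> 1
  row 9 [01001]: F1=1 F2=0 (differ) -> 1
  row 10 [01010]: F1=0 F2=0 -> 0
  row 11 [01011]: F1=1 F2=0 (differ) -> 1
  row 12 [01100]: F1=1 F2=1 -> 0
  row 13 [01101]: F1=1 F2=1 -> 0
  row 14 [01110]: F1=0 F2=1 (differ) -> 1
  row 15 [01111]: F1=1 F2=1 -> 0
  row 16 [10000]: F1=1 F2=1 -> 0
  row 17 [10001]: F1=1 F2=1 -> 0
  row 18 [10010]: F1=1 F2=1 -> 0
  row 19 [10011]: F1=1 F2=1 -> 0
  row 20 [10100]: F1=0 F2=1 (differ) -> 1
  row 21 [10101]: F1=0 F2=1 (differ) -> 1
  row 22 [10110]: F1=0 F2=1 (differ) -> 1
  row 23 [10111]: F1=0 F2=1 (differ) -> 1
  row 24 [11000]: F1=1 F2=1 -> 0
  row 25 [11001]: F1=1 F2=1 -> 0
  row 26 [11010]: F1=1 F2=1 -> 0
  row 27 [11011]: F1=1 F2=1 -> 0
  row 28 [11100]: F1=0 F2=1 (differ) -> 1
  row 29 [11101]: F1=0 F2=1 (differ) -> 1
  row 30 [11110]: F1=0 F2=1 (differ) -> 1
  row 31 [11111]: F1=0 F2=1 (differ) -> 1
Full result column, 8 rows per line (p,q fixed per line; r,s,t runs 000..111 left to right):
  rows 0-7 [p,q=00]: 11011101  (ones: 6)
  rows 8-15 [p,q=01]: 11010010  (ones: 4)
  rows 16-23 [p,q=10]: 00001111  (ones: 4)
  rows 24-31 [p,q=11]: 00001111  (ones: 4)
Disagreements = 6+4+4+4 = 18

18


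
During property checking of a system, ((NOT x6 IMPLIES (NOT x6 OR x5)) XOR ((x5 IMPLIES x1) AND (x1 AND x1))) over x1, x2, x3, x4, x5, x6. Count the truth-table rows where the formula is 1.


Formula: ((NOT x6 IMPLIES (NOT x6 OR x5)) XOR ((x5 IMPLIES x1) AND (x1 AND x1))) over 6 vars (64 rows)
Evaluate each row (x1, x2, x3, x4, x5, x6 as bits, MSB first):
  row 0 [000000]: ((NOT 0 IMPLIES (NOT 0 OR 0)) XOR ((0 IMPLIES 0) AND (0 AND 0))) -> 1
  row 1 [000001]: ((NOT 1 IMPLIES (NOT 1 OR 0)) XOR ((0 IMPLIES 0) AND (0 AND 0))) -> 1
  row 2 [000010]: ((NOT 0 IMPLIES (NOT 0 OR 1)) XOR ((1 IMPLIES 0) AND (0 AND 0))) -> 1
  row 3 [000011]: ((NOT 1 IMPLIES (NOT 1 OR 1)) XOR ((1 IMPLIES 0) AND (0 AND 0))) -> 1
  row 4 [000100]: ((NOT 0 IMPLIES (NOT 0 OR 0)) XOR ((0 IMPLIES 0) AND (0 AND 0))) -> 1
  (every remaining row is evaluated the same way; all 64 results are listed next)
Full result column, 8 rows per line (x1,x2,x3 fixed per line; x4,x5,x6 runs 000..111 left to right):
  rows 0-7 [x1,x2,x3=000]: 11111111  (ones: 8)
  rows 8-15 [x1,x2,x3=001]: 11111111  (ones: 8)
  rows 16-23 [x1,x2,x3=010]: 11111111  (ones: 8)
  rows 24-31 [x1,x2,x3=011]: 11111111  (ones: 8)
  rows 32-39 [x1,x2,x3=100]: 00000000  (ones: 0)
  rows 40-47 [x1,x2,x3=101]: 00000000  (ones: 0)
  rows 48-55 [x1,x2,x3=110]: 00000000  (ones: 0)
  rows 56-63 [x1,x2,x3=111]: 00000000  (ones: 0)
Count of 1-rows = 8+8+8+8+0+0+0+0 = 32

32


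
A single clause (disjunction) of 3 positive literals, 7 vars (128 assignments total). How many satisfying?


Step 1: Total=2^7=128
Step 2: Unsat when all 3 false: 2^4=16
Step 3: Sat=128-16=112

112


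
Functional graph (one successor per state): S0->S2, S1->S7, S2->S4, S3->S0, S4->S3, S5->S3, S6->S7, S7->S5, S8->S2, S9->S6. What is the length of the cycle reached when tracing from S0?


Trace from S0 until a state repeats:
  S0 -> S2 -> S4 -> S3 -> S0
S0 first seen at step 0, revisited at step 4.
Cycle length = 4 - 0 = 4

4


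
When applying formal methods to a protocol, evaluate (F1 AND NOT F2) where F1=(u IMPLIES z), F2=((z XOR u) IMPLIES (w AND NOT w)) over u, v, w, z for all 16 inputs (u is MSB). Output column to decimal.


F1 = (u IMPLIES z)
F2 = ((z XOR u) IMPLIES (w AND NOT w))
Counterexample to F1=>F2 is where F1=1 and F2=0.
Evaluate each row (bits = u,v,w,z, MSB first):
  row 0 [0000]: F1=1 F2=1 -> F1&~F2 -> 0
  row 1 [0001]: F1=1 F2=0 -> F1&~F2 -> 1
  row 2 [0010]: F1=1 F2=1 -> F1&~F2 -> 0
  row 3 [0011]: F1=1 F2=0 -> F1&~F2 -> 1
  row 4 [0100]: F1=1 F2=1 -> F1&~F2 -> 0
  row 5 [0101]: F1=1 F2=0 -> F1&~F2 -> 1
  row 6 [0110]: F1=1 F2=1 -> F1&~F2 -> 0
  row 7 [0111]: F1=1 F2=0 -> F1&~F2 -> 1
  row 8 [1000]: F1=0 F2=0 -> F1&~F2 -> 0
  row 9 [1001]: F1=1 F2=1 -> F1&~F2 -> 0
  row 10 [1010]: F1=0 F2=0 -> F1&~F2 -> 0
  row 11 [1011]: F1=1 F2=1 -> F1&~F2 -> 0
  row 12 [1100]: F1=0 F2=0 -> F1&~F2 -> 0
  row 13 [1101]: F1=1 F2=1 -> F1&~F2 -> 0
  row 14 [1110]: F1=0 F2=0 -> F1&~F2 -> 0
  row 15 [1111]: F1=1 F2=1 -> F1&~F2 -> 0
Full result column, 4 rows per line (u,v fixed per line; w,z runs 00..11 left to right):
  rows 0-3 [u,v=00]: 0101  = hex 5
  rows 4-7 [u,v=01]: 0101  = hex 5
  rows 8-11 [u,v=10]: 0000  = hex 0
  rows 12-15 [u,v=11]: 0000  = hex 0
Counterexample vector (row 0 .. row 15) = 0101010100000000
Output column grouped in 4s = 0101 0101 0000 0000 = 0x5500
Convert to decimal digit by digit (value = value*16 + digit):
  5 -> 5
  5*16 + 5 = 85
  85*16 + 0 = 1360
  1360*16 + 0 = 21760
Decimal = 21760

21760


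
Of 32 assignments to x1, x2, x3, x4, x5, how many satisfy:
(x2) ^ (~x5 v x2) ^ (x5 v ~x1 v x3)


CNF with 3 clauses over 5 vars (32 assignments).
An assignment satisfies CNF iff every clause has >=1 true literal.
Check each row (bits = x1,x2,x3,x4,x5; clause T/F shown):
  row 0 [00000]: clauses=FTT -> 0
  row 1 [00001]: clauses=FFT -> 0
  row 2 [00010]: clauses=FTT -> 0
  row 3 [00011]: clauses=FFT -> 0
  row 4 [00100]: clauses=FTT -> 0
  row 5 [00101]: clauses=FFT -> 0
  row 6 [00110]: clauses=FTT -> 0
  row 7 [00111]: clauses=FFT -> 0
  row 8 [01000]: clauses=TTT -> 1
  row 9 [01001]: clauses=TTT -> 1
  row 10 [01010]: clauses=TTT -> 1
  row 11 [01011]: clauses=TTT -> 1
  row 12 [01100]: clauses=TTT -> 1
  row 13 [01101]: clauses=TTT -> 1
  row 14 [01110]: clauses=TTT -> 1
  row 15 [01111]: clauses=TTT -> 1
  row 16 [10000]: clauses=FTF -> 0
  row 17 [10001]: clauses=FFT -> 0
  row 18 [10010]: clauses=FTF -> 0
  row 19 [10011]: clauses=FFT -> 0
  row 20 [10100]: clauses=FTT -> 0
  row 21 [10101]: clauses=FFT -> 0
  row 22 [10110]: clauses=FTT -> 0
  row 23 [10111]: clauses=FFT -> 0
  row 24 [11000]: clauses=TTF -> 0
  row 25 [11001]: clauses=TTT -> 1
  row 26 [11010]: clauses=TTF -> 0
  row 27 [11011]: clauses=TTT -> 1
  row 28 [11100]: clauses=TTT -> 1
  row 29 [11101]: clauses=TTT -> 1
  row 30 [11110]: clauses=TTT -> 1
  row 31 [11111]: clauses=TTT -> 1
Full result column, 8 rows per line (x1,x2 fixed per line; x3,x4,x5 runs 000..111 left to right):
  rows 0-7 [x1,x2=00]: 00000000  (ones: 0)
  rows 8-15 [x1,x2=01]: 11111111  (ones: 8)
  rows 16-23 [x1,x2=10]: 00000000  (ones: 0)
  rows 24-31 [x1,x2=11]: 01011111  (ones: 6)
Satisfying assignments = 0+8+0+6 = 14

14


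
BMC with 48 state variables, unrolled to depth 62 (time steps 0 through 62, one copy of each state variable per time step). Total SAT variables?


BMC unrolls to depth k, creating one copy of each state var for steps 0..k.
Step count = 62 + 1 = 63 (steps 0 through 62)
Vars per step = 48
Total = 48 * 63 = 3024

3024


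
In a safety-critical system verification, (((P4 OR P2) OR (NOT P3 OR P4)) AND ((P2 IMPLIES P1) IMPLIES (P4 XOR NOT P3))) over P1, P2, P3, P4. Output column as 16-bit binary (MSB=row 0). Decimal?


Formula: (((P4 OR P2) OR (NOT P3 OR P4)) AND ((P2 IMPLIES P1) IMPLIES (P4 XOR NOT P3))) over P1, P2, P3, P4 (16 rows)
Evaluate each row (bits = P1,P2,P3,P4, MSB first):
  row 0 [0000]: (((0 OR 0) OR (NOT 0 OR 0)) AND ((0 IMPLIES 0) IMPLIES (0 XOR NOT 0))) -> 1
  row 1 [0001]: (((1 OR 0) OR (NOT 0 OR 1)) AND ((0 IMPLIES 0) IMPLIES (1 XOR NOT 0))) -> 0
  row 2 [0010]: (((0 OR 0) OR (NOT 1 OR 0)) AND ((0 IMPLIES 0) IMPLIES (0 XOR NOT 1))) -> 0
  row 3 [0011]: (((1 OR 0) OR (NOT 1 OR 1)) AND ((0 IMPLIES 0) IMPLIES (1 XOR NOT 1))) -> 1
  row 4 [0100]: (((0 OR 1) OR (NOT 0 OR 0)) AND ((1 IMPLIES 0) IMPLIES (0 XOR NOT 0))) -> 1
  row 5 [0101]: (((1 OR 1) OR (NOT 0 OR 1)) AND ((1 IMPLIES 0) IMPLIES (1 XOR NOT 0))) -> 1
  row 6 [0110]: (((0 OR 1) OR (NOT 1 OR 0)) AND ((1 IMPLIES 0) IMPLIES (0 XOR NOT 1))) -> 1
  row 7 [0111]: (((1 OR 1) OR (NOT 1 OR 1)) AND ((1 IMPLIES 0) IMPLIES (1 XOR NOT 1))) -> 1
  row 8 [1000]: (((0 OR 0) OR (NOT 0 OR 0)) AND ((0 IMPLIES 1) IMPLIES (0 XOR NOT 0))) -> 1
  row 9 [1001]: (((1 OR 0) OR (NOT 0 OR 1)) AND ((0 IMPLIES 1) IMPLIES (1 XOR NOT 0))) -> 0
  row 10 [1010]: (((0 OR 0) OR (NOT 1 OR 0)) AND ((0 IMPLIES 1) IMPLIES (0 XOR NOT 1))) -> 0
  row 11 [1011]: (((1 OR 0) OR (NOT 1 OR 1)) AND ((0 IMPLIES 1) IMPLIES (1 XOR NOT 1))) -> 1
  row 12 [1100]: (((0 OR 1) OR (NOT 0 OR 0)) AND ((1 IMPLIES 1) IMPLIES (0 XOR NOT 0))) -> 1
  row 13 [1101]: (((1 OR 1) OR (NOT 0 OR 1)) AND ((1 IMPLIES 1) IMPLIES (1 XOR NOT 0))) -> 0
  row 14 [1110]: (((0 OR 1) OR (NOT 1 OR 0)) AND ((1 IMPLIES 1) IMPLIES (0 XOR NOT 1))) -> 0
  row 15 [1111]: (((1 OR 1) OR (NOT 1 OR 1)) AND ((1 IMPLIES 1) IMPLIES (1 XOR NOT 1))) -> 1
Full result column, 4 rows per line (P1,P2 fixed per line; P3,P4 runs 00..11 left to right):
  rows 0-3 [P1,P2=00]: 1001  = hex 9
  rows 4-7 [P1,P2=01]: 1111  = hex F
  rows 8-11 [P1,P2=10]: 1001  = hex 9
  rows 12-15 [P1,P2=11]: 1001  = hex 9
Output column (row 0 .. row 15) = 1001111110011001
Output column grouped in 4s = 1001 1111 1001 1001 = 0x9F99
Convert to decimal digit by digit (value = value*16 + digit):
  9 -> 9
  9*16 + 15 (F) = 159
  159*16 + 9 = 2553
  2553*16 + 9 = 40857
Decimal = 40857

40857


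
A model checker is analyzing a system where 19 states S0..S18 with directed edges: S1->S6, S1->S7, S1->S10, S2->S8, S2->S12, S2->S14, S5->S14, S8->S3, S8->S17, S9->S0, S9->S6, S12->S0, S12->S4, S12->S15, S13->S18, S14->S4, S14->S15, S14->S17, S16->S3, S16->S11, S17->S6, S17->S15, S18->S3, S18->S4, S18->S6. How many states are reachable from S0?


BFS from S0:
  layer 0: {S0}
Reachable set: {S0}
Count = 1

1


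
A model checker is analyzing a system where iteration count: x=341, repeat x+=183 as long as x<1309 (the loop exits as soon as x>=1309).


Step 1: x goes from 341 toward 1309 by 183; the body runs while x<1309, so iterations = ceil((bound-start)/step)
Step 2: Distance=968
Step 3: ceil(968/183)=6

6


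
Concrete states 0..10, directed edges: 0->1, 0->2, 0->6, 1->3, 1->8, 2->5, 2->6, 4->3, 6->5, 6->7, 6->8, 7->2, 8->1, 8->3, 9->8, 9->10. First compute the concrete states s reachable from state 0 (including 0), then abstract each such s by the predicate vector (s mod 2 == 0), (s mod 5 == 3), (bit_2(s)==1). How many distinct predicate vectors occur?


BFS from 0:
Concrete reachable: {0, 1, 2, 3, 5, 6, 7, 8}
Abstract via predicates (s mod 2 == 0), (s mod 5 == 3), (bit_2(s)==1):
  (0,0,0) <- {1}
  (0,0,1) <- {5, 7}
  (0,1,0) <- {3}
  (1,0,0) <- {0, 2}
  (1,0,1) <- {6}
  (1,1,0) <- {8}
Distinct abstract states = 6

6


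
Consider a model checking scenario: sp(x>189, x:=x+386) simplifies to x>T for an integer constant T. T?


Formula: sp(P, x:=E) = exists old_x. (x = E[old_x/x]) AND P[old_x/x] (old_x is the value of x before the assignment; eliminate old_x by solving x = E[old_x/x] for old_x)
Step 1: Precondition P: x>189, i.e. old_x > 189
Step 2: Assignment gives x = old_x + 386, so old_x = x - 386
Step 3: Substitute into P: x - 386 > 189
Step 4: Simplify: x > 189+386 = 575

575


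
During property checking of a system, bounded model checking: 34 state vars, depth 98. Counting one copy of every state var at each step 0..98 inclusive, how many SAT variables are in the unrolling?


BMC unrolls to depth k, creating one copy of each state var for steps 0..k.
Step count = 98 + 1 = 99 (steps 0 through 98)
Vars per step = 34
Total = 34 * 99 = 3366

3366


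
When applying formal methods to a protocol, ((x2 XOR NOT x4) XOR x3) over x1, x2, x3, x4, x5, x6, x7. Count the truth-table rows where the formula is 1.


Formula: ((x2 XOR NOT x4) XOR x3) over 7 vars (128 rows)
Evaluate each row (x1, x2, x3, x4, x5, x6, x7 as bits, MSB first):
  row 0 [0000000]: ((0 XOR NOT 0) XOR 0) -> 1
  row 1 [0000001]: ((0 XOR NOT 0) XOR 0) -> 1
  row 2 [0000010]: ((0 XOR NOT 0) XOR 0) -> 1
  row 3 [0000011]: ((0 XOR NOT 0) XOR 0) -> 1
  row 4 [0000100]: ((0 XOR NOT 0) XOR 0) -> 1
  (every remaining row is evaluated the same way; all 128 results are listed next)
Full result column, 8 rows per line (x1,x2,x3,x4 fixed per line; x5,x6,x7 runs 000..111 left to right):
  rows 0-7 [x1,x2,x3,x4=0000]: 11111111  (ones: 8)
  rows 8-15 [x1,x2,x3,x4=0001]: 00000000  (ones: 0)
  rows 16-23 [x1,x2,x3,x4=0010]: 00000000  (ones: 0)
  rows 24-31 [x1,x2,x3,x4=0011]: 11111111  (ones: 8)
  rows 32-39 [x1,x2,x3,x4=0100]: 00000000  (ones: 0)
  rows 40-47 [x1,x2,x3,x4=0101]: 11111111  (ones: 8)
  rows 48-55 [x1,x2,x3,x4=0110]: 11111111  (ones: 8)
  rows 56-63 [x1,x2,x3,x4=0111]: 00000000  (ones: 0)
  rows 64-71 [x1,x2,x3,x4=1000]: 11111111  (ones: 8)
  rows 72-79 [x1,x2,x3,x4=1001]: 00000000  (ones: 0)
  rows 80-87 [x1,x2,x3,x4=1010]: 00000000  (ones: 0)
  rows 88-95 [x1,x2,x3,x4=1011]: 11111111  (ones: 8)
  rows 96-103 [x1,x2,x3,x4=1100]: 00000000  (ones: 0)
  rows 104-111 [x1,x2,x3,x4=1101]: 11111111  (ones: 8)
  rows 112-119 [x1,x2,x3,x4=1110]: 11111111  (ones: 8)
  rows 120-127 [x1,x2,x3,x4=1111]: 00000000  (ones: 0)
Count of 1-rows = 8+0+0+8+0+8+8+0+8+0+0+8+0+8+8+0 = 64

64


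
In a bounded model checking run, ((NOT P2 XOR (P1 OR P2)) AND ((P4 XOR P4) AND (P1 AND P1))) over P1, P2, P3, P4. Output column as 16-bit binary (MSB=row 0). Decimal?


Formula: ((NOT P2 XOR (P1 OR P2)) AND ((P4 XOR P4) AND (P1 AND P1))) over P1, P2, P3, P4 (16 rows)
Evaluate each row (bits = P1,P2,P3,P4, MSB first):
  row 0 [0000]: ((NOT 0 XOR (0 OR 0)) AND ((0 XOR 0) AND (0 AND 0))) -> 0
  row 1 [0001]: ((NOT 0 XOR (0 OR 0)) AND ((1 XOR 1) AND (0 AND 0))) -> 0
  row 2 [0010]: ((NOT 0 XOR (0 OR 0)) AND ((0 XOR 0) AND (0 AND 0))) -> 0
  row 3 [0011]: ((NOT 0 XOR (0 OR 0)) AND ((1 XOR 1) AND (0 AND 0))) -> 0
  row 4 [0100]: ((NOT 1 XOR (0 OR 1)) AND ((0 XOR 0) AND (0 AND 0))) -> 0
  row 5 [0101]: ((NOT 1 XOR (0 OR 1)) AND ((1 XOR 1) AND (0 AND 0))) -> 0
  row 6 [0110]: ((NOT 1 XOR (0 OR 1)) AND ((0 XOR 0) AND (0 AND 0))) -> 0
  row 7 [0111]: ((NOT 1 XOR (0 OR 1)) AND ((1 XOR 1) AND (0 AND 0))) -> 0
  row 8 [1000]: ((NOT 0 XOR (1 OR 0)) AND ((0 XOR 0) AND (1 AND 1))) -> 0
  row 9 [1001]: ((NOT 0 XOR (1 OR 0)) AND ((1 XOR 1) AND (1 AND 1))) -> 0
  row 10 [1010]: ((NOT 0 XOR (1 OR 0)) AND ((0 XOR 0) AND (1 AND 1))) -> 0
  row 11 [1011]: ((NOT 0 XOR (1 OR 0)) AND ((1 XOR 1) AND (1 AND 1))) -> 0
  row 12 [1100]: ((NOT 1 XOR (1 OR 1)) AND ((0 XOR 0) AND (1 AND 1))) -> 0
  row 13 [1101]: ((NOT 1 XOR (1 OR 1)) AND ((1 XOR 1) AND (1 AND 1))) -> 0
  row 14 [1110]: ((NOT 1 XOR (1 OR 1)) AND ((0 XOR 0) AND (1 AND 1))) -> 0
  row 15 [1111]: ((NOT 1 XOR (1 OR 1)) AND ((1 XOR 1) AND (1 AND 1))) -> 0
Full result column, 4 rows per line (P1,P2 fixed per line; P3,P4 runs 00..11 left to right):
  rows 0-3 [P1,P2=00]: 0000  = hex 0
  rows 4-7 [P1,P2=01]: 0000  = hex 0
  rows 8-11 [P1,P2=10]: 0000  = hex 0
  rows 12-15 [P1,P2=11]: 0000  = hex 0
Output column (row 0 .. row 15) = 0000000000000000
Output column grouped in 4s = 0000 0000 0000 0000 = 0x0000
Convert to decimal digit by digit (value = value*16 + digit):
  0 -> 0
  0*16 + 0 = 0
  0*16 + 0 = 0
  0*16 + 0 = 0
Decimal = 0

0
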